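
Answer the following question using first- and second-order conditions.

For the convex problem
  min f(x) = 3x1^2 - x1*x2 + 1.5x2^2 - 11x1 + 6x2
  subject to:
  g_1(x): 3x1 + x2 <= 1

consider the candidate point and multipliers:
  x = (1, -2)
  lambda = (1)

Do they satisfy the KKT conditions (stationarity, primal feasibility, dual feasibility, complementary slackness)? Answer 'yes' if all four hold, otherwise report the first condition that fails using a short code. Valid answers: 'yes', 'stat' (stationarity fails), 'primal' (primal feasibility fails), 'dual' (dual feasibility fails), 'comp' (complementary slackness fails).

Gradient of f: grad f(x) = Q x + c = (-3, -1)
Constraint values g_i(x) = a_i^T x - b_i:
  g_1((1, -2)) = 0
Stationarity residual: grad f(x) + sum_i lambda_i a_i = (0, 0)
  -> stationarity OK
Primal feasibility (all g_i <= 0): OK
Dual feasibility (all lambda_i >= 0): OK
Complementary slackness (lambda_i * g_i(x) = 0 for all i): OK

Verdict: yes, KKT holds.

yes


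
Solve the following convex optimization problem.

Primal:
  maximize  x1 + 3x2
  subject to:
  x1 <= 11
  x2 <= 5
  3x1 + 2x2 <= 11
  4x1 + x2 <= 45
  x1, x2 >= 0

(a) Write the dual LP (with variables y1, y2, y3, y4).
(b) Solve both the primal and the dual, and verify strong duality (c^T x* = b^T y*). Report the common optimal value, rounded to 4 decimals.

The standard primal-dual pair for 'max c^T x s.t. A x <= b, x >= 0' is:
  Dual:  min b^T y  s.t.  A^T y >= c,  y >= 0.

So the dual LP is:
  minimize  11y1 + 5y2 + 11y3 + 45y4
  subject to:
    y1 + 3y3 + 4y4 >= 1
    y2 + 2y3 + y4 >= 3
    y1, y2, y3, y4 >= 0

Solving the primal: x* = (0.3333, 5).
  primal value c^T x* = 15.3333.
Solving the dual: y* = (0, 2.3333, 0.3333, 0).
  dual value b^T y* = 15.3333.
Strong duality: c^T x* = b^T y*. Confirmed.

15.3333


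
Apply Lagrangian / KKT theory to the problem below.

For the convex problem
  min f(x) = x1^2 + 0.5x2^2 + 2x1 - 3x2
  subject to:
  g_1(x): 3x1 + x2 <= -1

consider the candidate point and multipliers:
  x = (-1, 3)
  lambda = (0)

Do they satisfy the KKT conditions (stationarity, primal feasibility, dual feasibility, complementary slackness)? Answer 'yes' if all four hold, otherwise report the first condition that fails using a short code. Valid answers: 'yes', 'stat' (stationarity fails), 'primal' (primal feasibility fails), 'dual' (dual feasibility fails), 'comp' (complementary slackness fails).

Gradient of f: grad f(x) = Q x + c = (0, 0)
Constraint values g_i(x) = a_i^T x - b_i:
  g_1((-1, 3)) = 1
Stationarity residual: grad f(x) + sum_i lambda_i a_i = (0, 0)
  -> stationarity OK
Primal feasibility (all g_i <= 0): FAILS
Dual feasibility (all lambda_i >= 0): OK
Complementary slackness (lambda_i * g_i(x) = 0 for all i): OK

Verdict: the first failing condition is primal_feasibility -> primal.

primal


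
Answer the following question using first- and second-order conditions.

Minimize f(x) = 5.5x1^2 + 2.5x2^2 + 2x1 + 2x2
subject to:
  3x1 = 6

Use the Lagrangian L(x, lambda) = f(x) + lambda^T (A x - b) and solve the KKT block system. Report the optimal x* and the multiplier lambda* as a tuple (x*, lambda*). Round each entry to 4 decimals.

Form the Lagrangian:
  L(x, lambda) = (1/2) x^T Q x + c^T x + lambda^T (A x - b)
Stationarity (grad_x L = 0): Q x + c + A^T lambda = 0.
Primal feasibility: A x = b.

This gives the KKT block system:
  [ Q   A^T ] [ x     ]   [-c ]
  [ A    0  ] [ lambda ] = [ b ]

Solving the linear system:
  x*      = (2, -0.4)
  lambda* = (-8)
  f(x*)   = 25.6

x* = (2, -0.4), lambda* = (-8)


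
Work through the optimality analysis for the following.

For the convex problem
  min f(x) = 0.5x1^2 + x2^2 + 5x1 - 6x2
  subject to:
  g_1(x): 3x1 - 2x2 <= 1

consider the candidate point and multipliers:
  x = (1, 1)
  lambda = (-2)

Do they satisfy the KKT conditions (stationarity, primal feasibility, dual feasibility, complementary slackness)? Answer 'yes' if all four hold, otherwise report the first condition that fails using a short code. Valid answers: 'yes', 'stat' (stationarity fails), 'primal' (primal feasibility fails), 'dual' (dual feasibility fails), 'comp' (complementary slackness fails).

Gradient of f: grad f(x) = Q x + c = (6, -4)
Constraint values g_i(x) = a_i^T x - b_i:
  g_1((1, 1)) = 0
Stationarity residual: grad f(x) + sum_i lambda_i a_i = (0, 0)
  -> stationarity OK
Primal feasibility (all g_i <= 0): OK
Dual feasibility (all lambda_i >= 0): FAILS
Complementary slackness (lambda_i * g_i(x) = 0 for all i): OK

Verdict: the first failing condition is dual_feasibility -> dual.

dual


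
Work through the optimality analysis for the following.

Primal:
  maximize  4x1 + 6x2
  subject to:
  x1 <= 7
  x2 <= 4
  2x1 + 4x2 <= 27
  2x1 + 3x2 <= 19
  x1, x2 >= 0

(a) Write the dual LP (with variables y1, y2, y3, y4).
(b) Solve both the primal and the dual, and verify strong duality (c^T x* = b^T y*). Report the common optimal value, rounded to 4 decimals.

The standard primal-dual pair for 'max c^T x s.t. A x <= b, x >= 0' is:
  Dual:  min b^T y  s.t.  A^T y >= c,  y >= 0.

So the dual LP is:
  minimize  7y1 + 4y2 + 27y3 + 19y4
  subject to:
    y1 + 2y3 + 2y4 >= 4
    y2 + 4y3 + 3y4 >= 6
    y1, y2, y3, y4 >= 0

Solving the primal: x* = (7, 1.6667).
  primal value c^T x* = 38.
Solving the dual: y* = (0, 0, 0, 2).
  dual value b^T y* = 38.
Strong duality: c^T x* = b^T y*. Confirmed.

38


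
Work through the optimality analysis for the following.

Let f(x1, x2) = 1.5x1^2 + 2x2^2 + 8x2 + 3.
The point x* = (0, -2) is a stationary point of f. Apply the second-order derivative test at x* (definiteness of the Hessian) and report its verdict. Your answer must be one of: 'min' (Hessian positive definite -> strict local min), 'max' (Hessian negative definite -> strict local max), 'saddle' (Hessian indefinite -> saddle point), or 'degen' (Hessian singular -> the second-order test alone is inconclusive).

Compute the Hessian H = grad^2 f:
  H = [[3, 0], [0, 4]]
Verify stationarity: grad f(x*) = H x* + g = (0, 0).
Eigenvalues of H: 3, 4.
Both eigenvalues > 0, so H is positive definite -> x* is a strict local min.

min


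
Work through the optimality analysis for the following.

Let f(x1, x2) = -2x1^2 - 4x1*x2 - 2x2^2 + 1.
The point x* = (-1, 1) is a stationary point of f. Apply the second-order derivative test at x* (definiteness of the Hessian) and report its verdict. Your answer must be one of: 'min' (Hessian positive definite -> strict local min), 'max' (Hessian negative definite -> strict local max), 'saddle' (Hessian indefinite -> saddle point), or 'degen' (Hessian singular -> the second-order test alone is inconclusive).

Compute the Hessian H = grad^2 f:
  H = [[-4, -4], [-4, -4]]
Verify stationarity: grad f(x*) = H x* + g = (0, 0).
Eigenvalues of H: -8, 0.
H has a zero eigenvalue (singular; negative semidefinite but not definite), so H is neither positive definite, negative definite, nor indefinite. The second-order test alone is inconclusive -> degen.
(Indeed, f is constant along the null direction of H through x*, so x* is not a strict local extremum.)

degen


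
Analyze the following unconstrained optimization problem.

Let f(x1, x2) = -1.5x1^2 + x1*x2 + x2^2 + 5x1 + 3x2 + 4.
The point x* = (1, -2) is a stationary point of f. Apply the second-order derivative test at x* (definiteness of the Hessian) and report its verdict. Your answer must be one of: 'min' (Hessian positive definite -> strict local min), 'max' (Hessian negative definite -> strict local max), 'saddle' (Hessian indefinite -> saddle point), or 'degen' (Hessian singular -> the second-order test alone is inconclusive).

Compute the Hessian H = grad^2 f:
  H = [[-3, 1], [1, 2]]
Verify stationarity: grad f(x*) = H x* + g = (0, 0).
Eigenvalues of H: -3.1926, 2.1926.
Eigenvalues have mixed signs, so H is indefinite -> x* is a saddle point.

saddle


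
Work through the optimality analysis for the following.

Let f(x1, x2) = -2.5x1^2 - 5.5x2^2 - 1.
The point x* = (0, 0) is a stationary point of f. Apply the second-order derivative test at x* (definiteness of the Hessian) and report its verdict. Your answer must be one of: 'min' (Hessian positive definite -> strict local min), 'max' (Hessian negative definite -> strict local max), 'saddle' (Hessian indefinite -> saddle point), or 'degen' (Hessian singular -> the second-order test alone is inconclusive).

Compute the Hessian H = grad^2 f:
  H = [[-5, 0], [0, -11]]
Verify stationarity: grad f(x*) = H x* + g = (0, 0).
Eigenvalues of H: -11, -5.
Both eigenvalues < 0, so H is negative definite -> x* is a strict local max.

max


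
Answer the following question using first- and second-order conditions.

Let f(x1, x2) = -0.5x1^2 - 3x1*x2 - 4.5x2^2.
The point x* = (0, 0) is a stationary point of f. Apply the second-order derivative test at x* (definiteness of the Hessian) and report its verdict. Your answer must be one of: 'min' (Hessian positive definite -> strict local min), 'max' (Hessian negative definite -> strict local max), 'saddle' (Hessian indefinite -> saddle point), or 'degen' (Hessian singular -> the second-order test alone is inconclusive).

Compute the Hessian H = grad^2 f:
  H = [[-1, -3], [-3, -9]]
Verify stationarity: grad f(x*) = H x* + g = (0, 0).
Eigenvalues of H: -10, 0.
H has a zero eigenvalue (singular; negative semidefinite but not definite), so H is neither positive definite, negative definite, nor indefinite. The second-order test alone is inconclusive -> degen.
(Indeed, f is constant along the null direction of H through x*, so x* is not a strict local extremum.)

degen


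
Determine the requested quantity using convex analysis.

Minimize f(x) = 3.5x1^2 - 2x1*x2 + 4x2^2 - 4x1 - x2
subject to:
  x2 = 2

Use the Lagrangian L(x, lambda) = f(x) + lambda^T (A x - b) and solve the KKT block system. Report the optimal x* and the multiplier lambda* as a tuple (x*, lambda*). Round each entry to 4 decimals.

Form the Lagrangian:
  L(x, lambda) = (1/2) x^T Q x + c^T x + lambda^T (A x - b)
Stationarity (grad_x L = 0): Q x + c + A^T lambda = 0.
Primal feasibility: A x = b.

This gives the KKT block system:
  [ Q   A^T ] [ x     ]   [-c ]
  [ A    0  ] [ lambda ] = [ b ]

Solving the linear system:
  x*      = (1.1429, 2)
  lambda* = (-12.7143)
  f(x*)   = 9.4286

x* = (1.1429, 2), lambda* = (-12.7143)


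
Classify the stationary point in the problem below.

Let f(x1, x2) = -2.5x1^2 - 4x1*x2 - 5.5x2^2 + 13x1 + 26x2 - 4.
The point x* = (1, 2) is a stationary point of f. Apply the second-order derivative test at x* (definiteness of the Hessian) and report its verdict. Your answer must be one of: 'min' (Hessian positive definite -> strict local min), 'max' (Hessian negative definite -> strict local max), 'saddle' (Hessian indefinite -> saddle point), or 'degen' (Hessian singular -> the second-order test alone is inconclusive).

Compute the Hessian H = grad^2 f:
  H = [[-5, -4], [-4, -11]]
Verify stationarity: grad f(x*) = H x* + g = (0, 0).
Eigenvalues of H: -13, -3.
Both eigenvalues < 0, so H is negative definite -> x* is a strict local max.

max


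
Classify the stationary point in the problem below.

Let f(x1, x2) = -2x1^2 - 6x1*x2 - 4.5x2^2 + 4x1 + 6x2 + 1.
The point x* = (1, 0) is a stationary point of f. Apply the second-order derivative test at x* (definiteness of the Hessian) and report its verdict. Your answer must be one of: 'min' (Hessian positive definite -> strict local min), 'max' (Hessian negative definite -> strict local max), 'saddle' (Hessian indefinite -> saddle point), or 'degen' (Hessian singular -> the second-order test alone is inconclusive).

Compute the Hessian H = grad^2 f:
  H = [[-4, -6], [-6, -9]]
Verify stationarity: grad f(x*) = H x* + g = (0, 0).
Eigenvalues of H: -13, 0.
H has a zero eigenvalue (singular; negative semidefinite but not definite), so H is neither positive definite, negative definite, nor indefinite. The second-order test alone is inconclusive -> degen.
(Indeed, f is constant along the null direction of H through x*, so x* is not a strict local extremum.)

degen


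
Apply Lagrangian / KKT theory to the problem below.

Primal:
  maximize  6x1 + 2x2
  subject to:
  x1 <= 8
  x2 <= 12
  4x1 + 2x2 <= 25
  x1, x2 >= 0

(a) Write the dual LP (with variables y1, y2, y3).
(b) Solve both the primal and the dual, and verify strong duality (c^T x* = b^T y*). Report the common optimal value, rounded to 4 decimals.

The standard primal-dual pair for 'max c^T x s.t. A x <= b, x >= 0' is:
  Dual:  min b^T y  s.t.  A^T y >= c,  y >= 0.

So the dual LP is:
  minimize  8y1 + 12y2 + 25y3
  subject to:
    y1 + 4y3 >= 6
    y2 + 2y3 >= 2
    y1, y2, y3 >= 0

Solving the primal: x* = (6.25, 0).
  primal value c^T x* = 37.5.
Solving the dual: y* = (0, 0, 1.5).
  dual value b^T y* = 37.5.
Strong duality: c^T x* = b^T y*. Confirmed.

37.5


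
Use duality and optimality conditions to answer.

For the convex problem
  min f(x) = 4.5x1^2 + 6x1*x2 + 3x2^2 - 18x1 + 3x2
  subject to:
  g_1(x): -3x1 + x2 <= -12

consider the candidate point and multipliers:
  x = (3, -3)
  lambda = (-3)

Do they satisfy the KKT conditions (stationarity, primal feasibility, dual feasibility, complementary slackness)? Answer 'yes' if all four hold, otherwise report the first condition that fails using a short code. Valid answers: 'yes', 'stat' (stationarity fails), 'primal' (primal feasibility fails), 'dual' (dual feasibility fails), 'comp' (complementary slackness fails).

Gradient of f: grad f(x) = Q x + c = (-9, 3)
Constraint values g_i(x) = a_i^T x - b_i:
  g_1((3, -3)) = 0
Stationarity residual: grad f(x) + sum_i lambda_i a_i = (0, 0)
  -> stationarity OK
Primal feasibility (all g_i <= 0): OK
Dual feasibility (all lambda_i >= 0): FAILS
Complementary slackness (lambda_i * g_i(x) = 0 for all i): OK

Verdict: the first failing condition is dual_feasibility -> dual.

dual


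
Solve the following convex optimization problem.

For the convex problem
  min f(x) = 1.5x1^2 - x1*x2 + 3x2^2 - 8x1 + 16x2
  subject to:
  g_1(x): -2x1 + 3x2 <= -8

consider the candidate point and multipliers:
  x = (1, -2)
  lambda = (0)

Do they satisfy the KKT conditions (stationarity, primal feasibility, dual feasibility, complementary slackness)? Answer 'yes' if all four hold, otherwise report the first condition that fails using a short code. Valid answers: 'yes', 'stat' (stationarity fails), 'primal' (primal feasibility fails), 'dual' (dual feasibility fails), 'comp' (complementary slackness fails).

Gradient of f: grad f(x) = Q x + c = (-3, 3)
Constraint values g_i(x) = a_i^T x - b_i:
  g_1((1, -2)) = 0
Stationarity residual: grad f(x) + sum_i lambda_i a_i = (-3, 3)
  -> stationarity FAILS
Primal feasibility (all g_i <= 0): OK
Dual feasibility (all lambda_i >= 0): OK
Complementary slackness (lambda_i * g_i(x) = 0 for all i): OK

Verdict: the first failing condition is stationarity -> stat.

stat


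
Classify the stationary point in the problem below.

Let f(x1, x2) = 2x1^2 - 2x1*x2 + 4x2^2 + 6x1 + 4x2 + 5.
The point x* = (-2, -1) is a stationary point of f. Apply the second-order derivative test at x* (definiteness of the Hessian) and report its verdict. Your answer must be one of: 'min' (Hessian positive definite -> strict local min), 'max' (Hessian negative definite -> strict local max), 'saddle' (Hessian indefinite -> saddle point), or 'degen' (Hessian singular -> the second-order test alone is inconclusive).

Compute the Hessian H = grad^2 f:
  H = [[4, -2], [-2, 8]]
Verify stationarity: grad f(x*) = H x* + g = (0, 0).
Eigenvalues of H: 3.1716, 8.8284.
Both eigenvalues > 0, so H is positive definite -> x* is a strict local min.

min


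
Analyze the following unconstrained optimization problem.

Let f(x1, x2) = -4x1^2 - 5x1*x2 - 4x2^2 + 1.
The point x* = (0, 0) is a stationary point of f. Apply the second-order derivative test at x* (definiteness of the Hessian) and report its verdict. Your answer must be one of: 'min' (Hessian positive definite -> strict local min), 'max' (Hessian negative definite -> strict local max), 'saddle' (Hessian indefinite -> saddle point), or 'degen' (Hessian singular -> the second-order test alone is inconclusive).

Compute the Hessian H = grad^2 f:
  H = [[-8, -5], [-5, -8]]
Verify stationarity: grad f(x*) = H x* + g = (0, 0).
Eigenvalues of H: -13, -3.
Both eigenvalues < 0, so H is negative definite -> x* is a strict local max.

max


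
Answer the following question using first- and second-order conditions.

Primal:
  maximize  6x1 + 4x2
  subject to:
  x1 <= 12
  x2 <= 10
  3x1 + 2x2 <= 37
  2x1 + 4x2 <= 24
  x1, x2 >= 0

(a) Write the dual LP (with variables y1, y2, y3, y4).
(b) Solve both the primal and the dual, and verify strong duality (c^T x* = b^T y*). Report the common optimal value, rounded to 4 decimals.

The standard primal-dual pair for 'max c^T x s.t. A x <= b, x >= 0' is:
  Dual:  min b^T y  s.t.  A^T y >= c,  y >= 0.

So the dual LP is:
  minimize  12y1 + 10y2 + 37y3 + 24y4
  subject to:
    y1 + 3y3 + 2y4 >= 6
    y2 + 2y3 + 4y4 >= 4
    y1, y2, y3, y4 >= 0

Solving the primal: x* = (12, 0).
  primal value c^T x* = 72.
Solving the dual: y* = (4, 0, 0, 1).
  dual value b^T y* = 72.
Strong duality: c^T x* = b^T y*. Confirmed.

72


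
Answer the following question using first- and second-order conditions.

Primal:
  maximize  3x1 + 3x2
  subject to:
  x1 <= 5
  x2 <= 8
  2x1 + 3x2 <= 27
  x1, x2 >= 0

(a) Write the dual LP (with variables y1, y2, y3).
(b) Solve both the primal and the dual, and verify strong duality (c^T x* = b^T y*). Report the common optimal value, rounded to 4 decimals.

The standard primal-dual pair for 'max c^T x s.t. A x <= b, x >= 0' is:
  Dual:  min b^T y  s.t.  A^T y >= c,  y >= 0.

So the dual LP is:
  minimize  5y1 + 8y2 + 27y3
  subject to:
    y1 + 2y3 >= 3
    y2 + 3y3 >= 3
    y1, y2, y3 >= 0

Solving the primal: x* = (5, 5.6667).
  primal value c^T x* = 32.
Solving the dual: y* = (1, 0, 1).
  dual value b^T y* = 32.
Strong duality: c^T x* = b^T y*. Confirmed.

32


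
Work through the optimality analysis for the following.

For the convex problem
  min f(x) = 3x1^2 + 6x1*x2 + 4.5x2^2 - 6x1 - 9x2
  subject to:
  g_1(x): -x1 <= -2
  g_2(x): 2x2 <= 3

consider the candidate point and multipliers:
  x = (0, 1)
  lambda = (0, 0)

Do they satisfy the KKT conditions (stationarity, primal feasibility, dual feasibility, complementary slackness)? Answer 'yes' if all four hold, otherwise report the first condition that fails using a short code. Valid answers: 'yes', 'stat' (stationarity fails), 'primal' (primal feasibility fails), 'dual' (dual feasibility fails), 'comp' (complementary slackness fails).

Gradient of f: grad f(x) = Q x + c = (0, 0)
Constraint values g_i(x) = a_i^T x - b_i:
  g_1((0, 1)) = 2
  g_2((0, 1)) = -1
Stationarity residual: grad f(x) + sum_i lambda_i a_i = (0, 0)
  -> stationarity OK
Primal feasibility (all g_i <= 0): FAILS
Dual feasibility (all lambda_i >= 0): OK
Complementary slackness (lambda_i * g_i(x) = 0 for all i): OK

Verdict: the first failing condition is primal_feasibility -> primal.

primal


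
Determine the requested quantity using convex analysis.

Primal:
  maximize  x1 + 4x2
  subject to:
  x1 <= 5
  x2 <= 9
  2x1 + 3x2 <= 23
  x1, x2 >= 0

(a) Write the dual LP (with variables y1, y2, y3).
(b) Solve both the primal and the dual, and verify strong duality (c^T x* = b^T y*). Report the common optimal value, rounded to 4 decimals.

The standard primal-dual pair for 'max c^T x s.t. A x <= b, x >= 0' is:
  Dual:  min b^T y  s.t.  A^T y >= c,  y >= 0.

So the dual LP is:
  minimize  5y1 + 9y2 + 23y3
  subject to:
    y1 + 2y3 >= 1
    y2 + 3y3 >= 4
    y1, y2, y3 >= 0

Solving the primal: x* = (0, 7.6667).
  primal value c^T x* = 30.6667.
Solving the dual: y* = (0, 0, 1.3333).
  dual value b^T y* = 30.6667.
Strong duality: c^T x* = b^T y*. Confirmed.

30.6667


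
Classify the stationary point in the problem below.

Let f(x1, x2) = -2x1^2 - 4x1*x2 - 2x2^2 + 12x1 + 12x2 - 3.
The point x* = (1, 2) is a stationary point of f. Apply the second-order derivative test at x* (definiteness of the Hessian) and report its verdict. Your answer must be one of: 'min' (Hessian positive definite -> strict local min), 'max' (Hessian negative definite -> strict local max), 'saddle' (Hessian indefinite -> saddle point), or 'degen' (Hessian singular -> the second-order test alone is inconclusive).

Compute the Hessian H = grad^2 f:
  H = [[-4, -4], [-4, -4]]
Verify stationarity: grad f(x*) = H x* + g = (0, 0).
Eigenvalues of H: -8, 0.
H has a zero eigenvalue (singular; negative semidefinite but not definite), so H is neither positive definite, negative definite, nor indefinite. The second-order test alone is inconclusive -> degen.
(Indeed, f is constant along the null direction of H through x*, so x* is not a strict local extremum.)

degen


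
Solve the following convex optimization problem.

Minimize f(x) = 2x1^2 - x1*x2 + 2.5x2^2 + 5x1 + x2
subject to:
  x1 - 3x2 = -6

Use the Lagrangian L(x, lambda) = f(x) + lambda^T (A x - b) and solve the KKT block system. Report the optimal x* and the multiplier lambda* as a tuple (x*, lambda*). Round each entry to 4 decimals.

Form the Lagrangian:
  L(x, lambda) = (1/2) x^T Q x + c^T x + lambda^T (A x - b)
Stationarity (grad_x L = 0): Q x + c + A^T lambda = 0.
Primal feasibility: A x = b.

This gives the KKT block system:
  [ Q   A^T ] [ x     ]   [-c ]
  [ A    0  ] [ lambda ] = [ b ]

Solving the linear system:
  x*      = (-1.7143, 1.4286)
  lambda* = (3.2857)
  f(x*)   = 6.2857

x* = (-1.7143, 1.4286), lambda* = (3.2857)


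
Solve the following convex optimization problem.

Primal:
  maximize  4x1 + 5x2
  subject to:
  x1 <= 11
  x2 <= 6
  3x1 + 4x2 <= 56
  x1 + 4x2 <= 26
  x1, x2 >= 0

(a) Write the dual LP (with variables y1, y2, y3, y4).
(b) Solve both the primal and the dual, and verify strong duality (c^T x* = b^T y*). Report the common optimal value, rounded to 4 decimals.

The standard primal-dual pair for 'max c^T x s.t. A x <= b, x >= 0' is:
  Dual:  min b^T y  s.t.  A^T y >= c,  y >= 0.

So the dual LP is:
  minimize  11y1 + 6y2 + 56y3 + 26y4
  subject to:
    y1 + 3y3 + y4 >= 4
    y2 + 4y3 + 4y4 >= 5
    y1, y2, y3, y4 >= 0

Solving the primal: x* = (11, 3.75).
  primal value c^T x* = 62.75.
Solving the dual: y* = (2.75, 0, 0, 1.25).
  dual value b^T y* = 62.75.
Strong duality: c^T x* = b^T y*. Confirmed.

62.75


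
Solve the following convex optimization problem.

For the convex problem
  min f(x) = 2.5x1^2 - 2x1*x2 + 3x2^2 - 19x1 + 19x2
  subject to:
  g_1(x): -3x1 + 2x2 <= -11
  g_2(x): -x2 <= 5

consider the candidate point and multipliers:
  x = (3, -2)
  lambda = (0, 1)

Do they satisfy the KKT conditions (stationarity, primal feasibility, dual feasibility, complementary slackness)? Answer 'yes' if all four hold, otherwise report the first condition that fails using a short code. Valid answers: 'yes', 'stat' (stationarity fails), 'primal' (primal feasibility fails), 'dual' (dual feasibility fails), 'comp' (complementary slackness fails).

Gradient of f: grad f(x) = Q x + c = (0, 1)
Constraint values g_i(x) = a_i^T x - b_i:
  g_1((3, -2)) = -2
  g_2((3, -2)) = -3
Stationarity residual: grad f(x) + sum_i lambda_i a_i = (0, 0)
  -> stationarity OK
Primal feasibility (all g_i <= 0): OK
Dual feasibility (all lambda_i >= 0): OK
Complementary slackness (lambda_i * g_i(x) = 0 for all i): FAILS

Verdict: the first failing condition is complementary_slackness -> comp.

comp


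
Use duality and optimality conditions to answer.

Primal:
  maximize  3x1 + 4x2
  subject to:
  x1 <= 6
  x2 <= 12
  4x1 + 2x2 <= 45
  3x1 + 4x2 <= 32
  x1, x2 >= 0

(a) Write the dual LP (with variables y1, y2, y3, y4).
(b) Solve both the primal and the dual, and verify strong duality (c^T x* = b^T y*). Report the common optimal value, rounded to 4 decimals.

The standard primal-dual pair for 'max c^T x s.t. A x <= b, x >= 0' is:
  Dual:  min b^T y  s.t.  A^T y >= c,  y >= 0.

So the dual LP is:
  minimize  6y1 + 12y2 + 45y3 + 32y4
  subject to:
    y1 + 4y3 + 3y4 >= 3
    y2 + 2y3 + 4y4 >= 4
    y1, y2, y3, y4 >= 0

Solving the primal: x* = (0, 8).
  primal value c^T x* = 32.
Solving the dual: y* = (0, 0, 0, 1).
  dual value b^T y* = 32.
Strong duality: c^T x* = b^T y*. Confirmed.

32


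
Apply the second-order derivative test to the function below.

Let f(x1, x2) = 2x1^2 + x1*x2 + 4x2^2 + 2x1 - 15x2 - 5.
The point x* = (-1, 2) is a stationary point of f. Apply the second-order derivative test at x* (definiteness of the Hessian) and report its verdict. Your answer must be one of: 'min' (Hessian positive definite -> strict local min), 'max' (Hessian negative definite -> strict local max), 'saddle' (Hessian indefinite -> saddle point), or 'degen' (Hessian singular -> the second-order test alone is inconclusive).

Compute the Hessian H = grad^2 f:
  H = [[4, 1], [1, 8]]
Verify stationarity: grad f(x*) = H x* + g = (0, 0).
Eigenvalues of H: 3.7639, 8.2361.
Both eigenvalues > 0, so H is positive definite -> x* is a strict local min.

min


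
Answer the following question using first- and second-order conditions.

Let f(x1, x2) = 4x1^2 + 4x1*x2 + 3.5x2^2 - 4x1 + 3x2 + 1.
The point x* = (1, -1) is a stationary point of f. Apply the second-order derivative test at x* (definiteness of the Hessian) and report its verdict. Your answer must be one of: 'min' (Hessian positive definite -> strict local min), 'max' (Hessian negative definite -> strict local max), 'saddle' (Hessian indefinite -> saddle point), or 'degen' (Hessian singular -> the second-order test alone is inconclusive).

Compute the Hessian H = grad^2 f:
  H = [[8, 4], [4, 7]]
Verify stationarity: grad f(x*) = H x* + g = (0, 0).
Eigenvalues of H: 3.4689, 11.5311.
Both eigenvalues > 0, so H is positive definite -> x* is a strict local min.

min


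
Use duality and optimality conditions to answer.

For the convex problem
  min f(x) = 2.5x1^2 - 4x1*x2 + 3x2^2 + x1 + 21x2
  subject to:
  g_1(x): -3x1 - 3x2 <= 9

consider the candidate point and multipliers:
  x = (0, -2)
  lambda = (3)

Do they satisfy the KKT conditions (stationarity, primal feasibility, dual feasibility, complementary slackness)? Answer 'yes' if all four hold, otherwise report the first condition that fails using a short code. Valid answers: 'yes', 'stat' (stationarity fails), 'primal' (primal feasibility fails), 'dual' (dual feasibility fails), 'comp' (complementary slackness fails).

Gradient of f: grad f(x) = Q x + c = (9, 9)
Constraint values g_i(x) = a_i^T x - b_i:
  g_1((0, -2)) = -3
Stationarity residual: grad f(x) + sum_i lambda_i a_i = (0, 0)
  -> stationarity OK
Primal feasibility (all g_i <= 0): OK
Dual feasibility (all lambda_i >= 0): OK
Complementary slackness (lambda_i * g_i(x) = 0 for all i): FAILS

Verdict: the first failing condition is complementary_slackness -> comp.

comp


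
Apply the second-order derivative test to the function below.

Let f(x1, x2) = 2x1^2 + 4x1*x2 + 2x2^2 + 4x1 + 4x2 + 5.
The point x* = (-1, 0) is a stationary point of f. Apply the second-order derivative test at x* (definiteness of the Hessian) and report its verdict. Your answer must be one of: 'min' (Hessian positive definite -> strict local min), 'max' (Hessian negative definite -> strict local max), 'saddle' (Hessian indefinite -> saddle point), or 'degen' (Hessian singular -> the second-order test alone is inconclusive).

Compute the Hessian H = grad^2 f:
  H = [[4, 4], [4, 4]]
Verify stationarity: grad f(x*) = H x* + g = (0, 0).
Eigenvalues of H: 0, 8.
H has a zero eigenvalue (singular; positive semidefinite but not definite), so H is neither positive definite, negative definite, nor indefinite. The second-order test alone is inconclusive -> degen.
(Indeed, f is constant along the null direction of H through x*, so x* is not a strict local extremum.)

degen


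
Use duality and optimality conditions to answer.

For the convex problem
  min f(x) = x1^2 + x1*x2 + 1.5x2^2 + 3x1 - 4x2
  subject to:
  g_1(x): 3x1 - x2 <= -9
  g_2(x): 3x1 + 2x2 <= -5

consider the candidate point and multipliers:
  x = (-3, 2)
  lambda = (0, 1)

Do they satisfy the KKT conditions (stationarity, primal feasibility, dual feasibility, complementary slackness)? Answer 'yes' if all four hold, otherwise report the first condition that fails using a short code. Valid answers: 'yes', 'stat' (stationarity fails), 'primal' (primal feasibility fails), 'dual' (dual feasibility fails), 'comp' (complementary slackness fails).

Gradient of f: grad f(x) = Q x + c = (-1, -1)
Constraint values g_i(x) = a_i^T x - b_i:
  g_1((-3, 2)) = -2
  g_2((-3, 2)) = 0
Stationarity residual: grad f(x) + sum_i lambda_i a_i = (2, 1)
  -> stationarity FAILS
Primal feasibility (all g_i <= 0): OK
Dual feasibility (all lambda_i >= 0): OK
Complementary slackness (lambda_i * g_i(x) = 0 for all i): OK

Verdict: the first failing condition is stationarity -> stat.

stat


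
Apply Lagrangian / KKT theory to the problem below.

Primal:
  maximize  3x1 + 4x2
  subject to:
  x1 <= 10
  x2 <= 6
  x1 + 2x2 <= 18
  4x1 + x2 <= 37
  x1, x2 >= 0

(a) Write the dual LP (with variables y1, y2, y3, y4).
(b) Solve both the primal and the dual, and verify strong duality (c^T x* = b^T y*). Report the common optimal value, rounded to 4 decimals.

The standard primal-dual pair for 'max c^T x s.t. A x <= b, x >= 0' is:
  Dual:  min b^T y  s.t.  A^T y >= c,  y >= 0.

So the dual LP is:
  minimize  10y1 + 6y2 + 18y3 + 37y4
  subject to:
    y1 + y3 + 4y4 >= 3
    y2 + 2y3 + y4 >= 4
    y1, y2, y3, y4 >= 0

Solving the primal: x* = (8, 5).
  primal value c^T x* = 44.
Solving the dual: y* = (0, 0, 1.8571, 0.2857).
  dual value b^T y* = 44.
Strong duality: c^T x* = b^T y*. Confirmed.

44


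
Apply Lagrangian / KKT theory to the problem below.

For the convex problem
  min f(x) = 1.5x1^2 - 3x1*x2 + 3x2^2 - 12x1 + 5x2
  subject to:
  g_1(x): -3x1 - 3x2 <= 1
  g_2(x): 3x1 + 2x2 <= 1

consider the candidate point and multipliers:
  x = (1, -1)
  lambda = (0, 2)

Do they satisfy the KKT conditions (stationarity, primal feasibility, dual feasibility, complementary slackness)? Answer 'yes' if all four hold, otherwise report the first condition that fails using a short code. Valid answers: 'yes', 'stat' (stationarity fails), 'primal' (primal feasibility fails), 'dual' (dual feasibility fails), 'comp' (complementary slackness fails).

Gradient of f: grad f(x) = Q x + c = (-6, -4)
Constraint values g_i(x) = a_i^T x - b_i:
  g_1((1, -1)) = -1
  g_2((1, -1)) = 0
Stationarity residual: grad f(x) + sum_i lambda_i a_i = (0, 0)
  -> stationarity OK
Primal feasibility (all g_i <= 0): OK
Dual feasibility (all lambda_i >= 0): OK
Complementary slackness (lambda_i * g_i(x) = 0 for all i): OK

Verdict: yes, KKT holds.

yes


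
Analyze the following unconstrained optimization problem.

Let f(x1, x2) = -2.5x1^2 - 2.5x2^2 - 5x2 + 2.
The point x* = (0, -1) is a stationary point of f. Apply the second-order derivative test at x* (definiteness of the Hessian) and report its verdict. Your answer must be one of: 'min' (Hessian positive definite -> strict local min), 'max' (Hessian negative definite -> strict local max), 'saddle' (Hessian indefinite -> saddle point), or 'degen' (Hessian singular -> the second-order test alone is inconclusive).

Compute the Hessian H = grad^2 f:
  H = [[-5, 0], [0, -5]]
Verify stationarity: grad f(x*) = H x* + g = (0, 0).
Eigenvalues of H: -5, -5.
Both eigenvalues < 0, so H is negative definite -> x* is a strict local max.

max


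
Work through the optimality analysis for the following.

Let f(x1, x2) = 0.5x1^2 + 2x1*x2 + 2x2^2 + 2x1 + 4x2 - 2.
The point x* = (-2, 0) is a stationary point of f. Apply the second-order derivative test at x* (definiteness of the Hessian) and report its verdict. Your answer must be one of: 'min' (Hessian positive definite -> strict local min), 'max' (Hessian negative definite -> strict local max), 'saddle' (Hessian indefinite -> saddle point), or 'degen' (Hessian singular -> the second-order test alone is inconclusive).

Compute the Hessian H = grad^2 f:
  H = [[1, 2], [2, 4]]
Verify stationarity: grad f(x*) = H x* + g = (0, 0).
Eigenvalues of H: 0, 5.
H has a zero eigenvalue (singular; positive semidefinite but not definite), so H is neither positive definite, negative definite, nor indefinite. The second-order test alone is inconclusive -> degen.
(Indeed, f is constant along the null direction of H through x*, so x* is not a strict local extremum.)

degen


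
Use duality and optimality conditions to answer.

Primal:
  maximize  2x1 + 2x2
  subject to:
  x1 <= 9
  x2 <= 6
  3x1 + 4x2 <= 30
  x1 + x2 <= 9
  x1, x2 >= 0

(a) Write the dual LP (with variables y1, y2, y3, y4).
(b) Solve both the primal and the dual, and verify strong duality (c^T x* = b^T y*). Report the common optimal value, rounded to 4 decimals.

The standard primal-dual pair for 'max c^T x s.t. A x <= b, x >= 0' is:
  Dual:  min b^T y  s.t.  A^T y >= c,  y >= 0.

So the dual LP is:
  minimize  9y1 + 6y2 + 30y3 + 9y4
  subject to:
    y1 + 3y3 + y4 >= 2
    y2 + 4y3 + y4 >= 2
    y1, y2, y3, y4 >= 0

Solving the primal: x* = (9, 0).
  primal value c^T x* = 18.
Solving the dual: y* = (0, 0, 0, 2).
  dual value b^T y* = 18.
Strong duality: c^T x* = b^T y*. Confirmed.

18


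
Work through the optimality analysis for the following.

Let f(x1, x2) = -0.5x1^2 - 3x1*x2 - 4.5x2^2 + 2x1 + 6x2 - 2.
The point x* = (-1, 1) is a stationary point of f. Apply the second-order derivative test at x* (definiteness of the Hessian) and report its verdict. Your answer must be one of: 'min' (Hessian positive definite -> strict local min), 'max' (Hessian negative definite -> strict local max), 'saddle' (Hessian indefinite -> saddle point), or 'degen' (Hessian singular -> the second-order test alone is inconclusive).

Compute the Hessian H = grad^2 f:
  H = [[-1, -3], [-3, -9]]
Verify stationarity: grad f(x*) = H x* + g = (0, 0).
Eigenvalues of H: -10, 0.
H has a zero eigenvalue (singular; negative semidefinite but not definite), so H is neither positive definite, negative definite, nor indefinite. The second-order test alone is inconclusive -> degen.
(Indeed, f is constant along the null direction of H through x*, so x* is not a strict local extremum.)

degen


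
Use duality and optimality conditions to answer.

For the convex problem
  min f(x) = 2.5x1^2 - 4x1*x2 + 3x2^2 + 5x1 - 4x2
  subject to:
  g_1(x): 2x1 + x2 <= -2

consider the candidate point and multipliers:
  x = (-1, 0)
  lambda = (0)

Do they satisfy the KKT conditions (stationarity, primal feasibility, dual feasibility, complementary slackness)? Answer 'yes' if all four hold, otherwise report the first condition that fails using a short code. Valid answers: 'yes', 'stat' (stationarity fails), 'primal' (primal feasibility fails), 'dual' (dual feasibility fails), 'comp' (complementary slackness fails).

Gradient of f: grad f(x) = Q x + c = (0, 0)
Constraint values g_i(x) = a_i^T x - b_i:
  g_1((-1, 0)) = 0
Stationarity residual: grad f(x) + sum_i lambda_i a_i = (0, 0)
  -> stationarity OK
Primal feasibility (all g_i <= 0): OK
Dual feasibility (all lambda_i >= 0): OK
Complementary slackness (lambda_i * g_i(x) = 0 for all i): OK

Verdict: yes, KKT holds.

yes


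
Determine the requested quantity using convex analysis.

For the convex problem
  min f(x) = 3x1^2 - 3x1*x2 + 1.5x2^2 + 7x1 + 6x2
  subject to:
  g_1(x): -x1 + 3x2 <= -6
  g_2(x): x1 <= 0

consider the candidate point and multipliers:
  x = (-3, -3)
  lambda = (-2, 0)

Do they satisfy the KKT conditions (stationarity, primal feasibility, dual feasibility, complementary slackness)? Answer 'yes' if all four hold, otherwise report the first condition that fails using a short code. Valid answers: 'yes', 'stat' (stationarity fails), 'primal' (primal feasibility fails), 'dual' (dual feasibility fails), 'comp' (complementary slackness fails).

Gradient of f: grad f(x) = Q x + c = (-2, 6)
Constraint values g_i(x) = a_i^T x - b_i:
  g_1((-3, -3)) = 0
  g_2((-3, -3)) = -3
Stationarity residual: grad f(x) + sum_i lambda_i a_i = (0, 0)
  -> stationarity OK
Primal feasibility (all g_i <= 0): OK
Dual feasibility (all lambda_i >= 0): FAILS
Complementary slackness (lambda_i * g_i(x) = 0 for all i): OK

Verdict: the first failing condition is dual_feasibility -> dual.

dual


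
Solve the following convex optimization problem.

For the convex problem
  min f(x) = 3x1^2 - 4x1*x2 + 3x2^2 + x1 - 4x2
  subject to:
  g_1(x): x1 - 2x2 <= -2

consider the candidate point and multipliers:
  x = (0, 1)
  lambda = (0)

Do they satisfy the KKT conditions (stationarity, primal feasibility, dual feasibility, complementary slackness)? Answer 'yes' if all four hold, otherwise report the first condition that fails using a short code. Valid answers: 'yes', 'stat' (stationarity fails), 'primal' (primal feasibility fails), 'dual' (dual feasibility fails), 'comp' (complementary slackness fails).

Gradient of f: grad f(x) = Q x + c = (-3, 2)
Constraint values g_i(x) = a_i^T x - b_i:
  g_1((0, 1)) = 0
Stationarity residual: grad f(x) + sum_i lambda_i a_i = (-3, 2)
  -> stationarity FAILS
Primal feasibility (all g_i <= 0): OK
Dual feasibility (all lambda_i >= 0): OK
Complementary slackness (lambda_i * g_i(x) = 0 for all i): OK

Verdict: the first failing condition is stationarity -> stat.

stat


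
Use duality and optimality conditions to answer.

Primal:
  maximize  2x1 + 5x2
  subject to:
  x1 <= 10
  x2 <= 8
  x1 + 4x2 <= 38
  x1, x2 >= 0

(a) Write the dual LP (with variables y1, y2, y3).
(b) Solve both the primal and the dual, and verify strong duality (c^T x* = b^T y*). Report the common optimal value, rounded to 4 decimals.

The standard primal-dual pair for 'max c^T x s.t. A x <= b, x >= 0' is:
  Dual:  min b^T y  s.t.  A^T y >= c,  y >= 0.

So the dual LP is:
  minimize  10y1 + 8y2 + 38y3
  subject to:
    y1 + y3 >= 2
    y2 + 4y3 >= 5
    y1, y2, y3 >= 0

Solving the primal: x* = (10, 7).
  primal value c^T x* = 55.
Solving the dual: y* = (0.75, 0, 1.25).
  dual value b^T y* = 55.
Strong duality: c^T x* = b^T y*. Confirmed.

55


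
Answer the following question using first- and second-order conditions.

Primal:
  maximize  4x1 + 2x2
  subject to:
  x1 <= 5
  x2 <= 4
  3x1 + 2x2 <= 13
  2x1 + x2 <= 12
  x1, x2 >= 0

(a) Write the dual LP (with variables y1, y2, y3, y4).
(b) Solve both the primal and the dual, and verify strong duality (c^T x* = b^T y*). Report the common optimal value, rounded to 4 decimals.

The standard primal-dual pair for 'max c^T x s.t. A x <= b, x >= 0' is:
  Dual:  min b^T y  s.t.  A^T y >= c,  y >= 0.

So the dual LP is:
  minimize  5y1 + 4y2 + 13y3 + 12y4
  subject to:
    y1 + 3y3 + 2y4 >= 4
    y2 + 2y3 + y4 >= 2
    y1, y2, y3, y4 >= 0

Solving the primal: x* = (4.3333, 0).
  primal value c^T x* = 17.3333.
Solving the dual: y* = (0, 0, 1.3333, 0).
  dual value b^T y* = 17.3333.
Strong duality: c^T x* = b^T y*. Confirmed.

17.3333


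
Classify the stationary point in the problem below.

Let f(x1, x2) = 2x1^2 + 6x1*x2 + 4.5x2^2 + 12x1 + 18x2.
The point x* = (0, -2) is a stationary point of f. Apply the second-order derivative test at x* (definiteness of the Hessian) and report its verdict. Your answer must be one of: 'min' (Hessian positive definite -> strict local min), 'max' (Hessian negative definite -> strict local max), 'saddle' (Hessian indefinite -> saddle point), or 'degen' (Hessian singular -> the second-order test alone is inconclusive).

Compute the Hessian H = grad^2 f:
  H = [[4, 6], [6, 9]]
Verify stationarity: grad f(x*) = H x* + g = (0, 0).
Eigenvalues of H: 0, 13.
H has a zero eigenvalue (singular; positive semidefinite but not definite), so H is neither positive definite, negative definite, nor indefinite. The second-order test alone is inconclusive -> degen.
(Indeed, f is constant along the null direction of H through x*, so x* is not a strict local extremum.)

degen


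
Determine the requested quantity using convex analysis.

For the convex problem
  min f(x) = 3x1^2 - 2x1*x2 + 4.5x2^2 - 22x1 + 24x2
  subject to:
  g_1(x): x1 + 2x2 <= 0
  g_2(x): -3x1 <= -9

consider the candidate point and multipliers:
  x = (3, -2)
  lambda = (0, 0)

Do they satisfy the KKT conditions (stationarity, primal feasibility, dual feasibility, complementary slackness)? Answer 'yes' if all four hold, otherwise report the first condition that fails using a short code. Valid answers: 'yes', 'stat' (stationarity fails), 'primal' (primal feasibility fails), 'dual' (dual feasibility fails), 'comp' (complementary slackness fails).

Gradient of f: grad f(x) = Q x + c = (0, 0)
Constraint values g_i(x) = a_i^T x - b_i:
  g_1((3, -2)) = -1
  g_2((3, -2)) = 0
Stationarity residual: grad f(x) + sum_i lambda_i a_i = (0, 0)
  -> stationarity OK
Primal feasibility (all g_i <= 0): OK
Dual feasibility (all lambda_i >= 0): OK
Complementary slackness (lambda_i * g_i(x) = 0 for all i): OK

Verdict: yes, KKT holds.

yes
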